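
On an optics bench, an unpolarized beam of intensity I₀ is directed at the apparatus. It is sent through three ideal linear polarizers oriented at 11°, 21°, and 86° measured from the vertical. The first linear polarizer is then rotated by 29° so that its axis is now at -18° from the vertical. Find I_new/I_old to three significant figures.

Before rotation:
Unpolarized light through the first polarizer → I₁ = ½ I₀, now polarized at 11°.
I₂ = I₁ cos²(21° − 11°) = 0.5 I₀ · cos²(10°) = 0.4849 I₀.
I₃ = I₂ cos²(86° − 21°) = 0.4849 I₀ · cos²(65°) = 0.08661 I₀.
After rotation:
Unpolarized light through the first polarizer → I₁ = ½ I₀, now polarized at -18°.
I₂ = I₁ cos²(21° + 18°) = 0.5 I₀ · cos²(39°) = 0.302 I₀.
I₃ = I₂ cos²(86° − 21°) = 0.302 I₀ · cos²(65°) = 0.05394 I₀.
Ratio = 0.05394 / 0.08661 = 0.6227.

I_new/I_old ≈ 0.623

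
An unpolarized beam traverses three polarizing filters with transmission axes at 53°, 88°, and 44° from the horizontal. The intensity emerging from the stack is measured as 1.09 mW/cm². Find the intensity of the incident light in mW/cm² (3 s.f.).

I₀ ≈ 6.28 mW/cm²

Unpolarized light through the first polarizer → I₁ = ½ I₀, now polarized at 53°.
I₂ = I₁ cos²(88° − 53°) = 0.5 I₀ · cos²(35°) = 0.3355 I₀.
I₃ = I₂ cos²(44° − 88°) = 0.3355 I₀ · cos²(44°) = 0.1736 I₀.
So 1.09 mW/cm² = 0.1736 I₀, giving I₀ = 1.09/0.1736 = 6.279 mW/cm².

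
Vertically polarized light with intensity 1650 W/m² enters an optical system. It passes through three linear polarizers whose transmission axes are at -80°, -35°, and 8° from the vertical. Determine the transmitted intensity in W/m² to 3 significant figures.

I ≈ 13.3 W/m²

I₁ = 1650 W/m² · cos²(80°) = 49.75 W/m².
I₂ = I₁ · cos²(45°) = 49.75 · 0.5 = 24.88 W/m².
I₃ = I₂ · cos²(43°) = 24.88 · 0.5349 = 13.31 W/m².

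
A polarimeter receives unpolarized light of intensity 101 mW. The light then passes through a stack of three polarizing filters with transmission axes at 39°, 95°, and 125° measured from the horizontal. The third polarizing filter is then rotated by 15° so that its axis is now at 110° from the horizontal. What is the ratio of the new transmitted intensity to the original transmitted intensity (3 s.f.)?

I_new/I_old ≈ 1.24

Before rotation:
Unpolarized light through the first polarizer → I₁ = ½ I₀, now polarized at 39°.
I₂ = I₁ cos²(95° − 39°) = 0.5 I₀ · cos²(56°) = 0.1563 I₀.
I₃ = I₂ cos²(125° − 95°) = 0.1563 I₀ · cos²(30°) = 0.1173 I₀.
After rotation:
Unpolarized light through the first polarizer → I₁ = ½ I₀, now polarized at 39°.
I₂ = I₁ cos²(95° − 39°) = 0.5 I₀ · cos²(56°) = 0.1563 I₀.
I₃ = I₂ cos²(110° − 95°) = 0.1563 I₀ · cos²(15°) = 0.1459 I₀.
Ratio = 0.1459 / 0.1173 = 1.244.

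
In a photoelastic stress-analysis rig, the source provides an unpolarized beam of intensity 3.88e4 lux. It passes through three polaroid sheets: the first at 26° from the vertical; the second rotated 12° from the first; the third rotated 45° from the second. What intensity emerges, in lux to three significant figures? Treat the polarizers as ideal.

Unpolarized light through the first polarizer → I₁ = 3.88e4 lux/2 = 1.94e+04 lux, polarized at 26°.
I₂ = I₁ · cos²(12°) = 1.94e+04 · 0.9568 = 1.856e+04 lux.
I₃ = I₂ · cos²(45°) = 1.856e+04 · 0.5 = 9281 lux.

I ≈ 9280 lux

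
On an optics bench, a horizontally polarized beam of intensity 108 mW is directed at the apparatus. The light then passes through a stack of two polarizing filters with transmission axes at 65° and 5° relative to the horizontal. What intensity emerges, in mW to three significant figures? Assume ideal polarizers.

I ≈ 4.82 mW

By Malus's law, I₁ = 108 mW · cos²(65°) = 19.29 mW.
I₂ = I₁ · cos²(60°) = 19.29 · 0.25 = 4.822 mW.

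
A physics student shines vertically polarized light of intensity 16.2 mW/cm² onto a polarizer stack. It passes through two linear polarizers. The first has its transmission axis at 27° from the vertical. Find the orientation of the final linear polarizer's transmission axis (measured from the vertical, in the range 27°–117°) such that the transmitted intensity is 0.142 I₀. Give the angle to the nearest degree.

θ ≈ 92°

By Malus's law, I₁ = I₀ cos²(27° − 0°) = I₀ cos²(27°) = 0.7939 I₀.
Need I₂/I₀ = 0.142, so cos²(θ − 27°) = 0.142 / 0.7939 = 0.1789.
θ − 27° = arccos(√0.1789) = 65.0°, giving θ ≈ 27 + 65.0 = 92.0°.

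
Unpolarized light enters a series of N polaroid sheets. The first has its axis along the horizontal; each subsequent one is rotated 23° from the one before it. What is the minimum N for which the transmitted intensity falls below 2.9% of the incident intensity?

First polarizer halves the unpolarized light: factor 1/2.
Each further stage multiplies by cos²(23°) = 0.8473.
After N polarizers: T = 0.5·0.8473^(N−1). Require T < 0.029 ⇒ N−1 > ln(0.029/0.5)/ln(0.8473) = 17.19, so N−1 ≥ 18 and N = 19.
Check: N=19 gives T = 0.02535 < 0.029; N=18 gives T = 0.02991.

N = 19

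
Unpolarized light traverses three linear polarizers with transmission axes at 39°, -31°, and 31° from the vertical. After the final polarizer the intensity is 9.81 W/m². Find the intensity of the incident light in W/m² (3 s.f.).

Unpolarized light through the first polarizer → I₁ = ½ I₀, now polarized at 39°.
I₂ = I₁ cos²(-31° − 39°) = 0.5 I₀ · cos²(70°) = 0.05849 I₀.
I₃ = I₂ cos²(31° + 31°) = 0.05849 I₀ · cos²(62°) = 0.01289 I₀.
So 9.81 W/m² = 0.01289 I₀, giving I₀ = 9.81/0.01289 = 761 W/m².

I₀ ≈ 761 W/m²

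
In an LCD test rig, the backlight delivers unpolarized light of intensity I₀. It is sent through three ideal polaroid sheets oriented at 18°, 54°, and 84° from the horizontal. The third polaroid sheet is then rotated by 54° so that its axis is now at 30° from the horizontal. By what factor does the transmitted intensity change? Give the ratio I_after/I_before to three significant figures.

Before rotation:
Unpolarized light through the first polarizer → I₁ = ½ I₀, now polarized at 18°.
I₂ = I₁ cos²(54° − 18°) = 0.5 I₀ · cos²(36°) = 0.3273 I₀.
I₃ = I₂ cos²(84° − 54°) = 0.3273 I₀ · cos²(30°) = 0.2454 I₀.
After rotation:
Unpolarized light through the first polarizer → I₁ = ½ I₀, now polarized at 18°.
I₂ = I₁ cos²(54° − 18°) = 0.5 I₀ · cos²(36°) = 0.3273 I₀.
I₃ = I₂ cos²(30° − 54°) = 0.3273 I₀ · cos²(24°) = 0.2731 I₀.
Ratio = 0.2731 / 0.2454 = 1.113.

I_new/I_old ≈ 1.11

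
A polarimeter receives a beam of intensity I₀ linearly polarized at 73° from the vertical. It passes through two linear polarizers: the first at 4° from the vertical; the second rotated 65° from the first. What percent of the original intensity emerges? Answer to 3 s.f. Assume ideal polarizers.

≈ 2.29%

By Malus's law, I₁ = I₀ cos²(4° − 73°) = I₀ cos²(69°) = 0.1284 I₀.
I₂ = I₁ cos²(65°) = 0.1284 · 0.1786 I₀ = 0.02294 I₀.
That is 2.294% of the incident intensity.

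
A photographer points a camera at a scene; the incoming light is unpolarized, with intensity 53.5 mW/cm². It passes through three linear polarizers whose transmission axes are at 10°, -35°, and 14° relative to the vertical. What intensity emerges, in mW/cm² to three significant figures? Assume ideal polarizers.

Unpolarized light through the first polarizer → I₁ = 53.5 mW/cm²/2 = 26.75 mW/cm², polarized at 10°.
I₂ = I₁ · cos²(45°) = 26.75 · 0.5 = 13.38 mW/cm².
I₃ = I₂ · cos²(49°) = 13.38 · 0.4304 = 5.757 mW/cm².

I ≈ 5.76 mW/cm²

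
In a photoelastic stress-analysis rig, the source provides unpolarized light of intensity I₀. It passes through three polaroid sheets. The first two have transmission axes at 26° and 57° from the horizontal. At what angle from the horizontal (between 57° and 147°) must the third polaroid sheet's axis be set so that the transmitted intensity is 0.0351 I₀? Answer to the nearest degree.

θ ≈ 129°

Unpolarized light through the first polarizer → I₁ = ½ I₀, now polarized at 26°.
I₂ = I₁ cos²(57° − 26°) = 0.5 I₀ · cos²(31°) = 0.3674 I₀.
Need I₃/I₀ = 0.0351, so cos²(θ − 57°) = 0.0351 / 0.3674 = 0.09554.
θ − 57° = arccos(√0.09554) = 72.0°, giving θ ≈ 57 + 72.0 = 129.0°.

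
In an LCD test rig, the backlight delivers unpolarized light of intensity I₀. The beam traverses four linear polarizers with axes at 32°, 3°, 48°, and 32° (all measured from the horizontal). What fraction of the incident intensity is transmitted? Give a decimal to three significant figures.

≈ 0.177 I₀

Unpolarized light through the first polarizer → I₁ = ½ I₀, now polarized at 32°.
I₂ = I₁ cos²(3° − 32°) = 0.5 I₀ · cos²(29°) = 0.3825 I₀.
I₃ = I₂ cos²(48° − 3°) = 0.3825 I₀ · cos²(45°) = 0.1912 I₀.
I₄ = I₃ cos²(32° − 48°) = 0.1912 I₀ · cos²(16°) = 0.1767 I₀.
Transmitted fraction = 0.1767.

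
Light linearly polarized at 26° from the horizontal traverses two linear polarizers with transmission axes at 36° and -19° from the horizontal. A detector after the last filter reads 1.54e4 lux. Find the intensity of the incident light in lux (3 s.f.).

I₀ ≈ 4.83e4 lux

I₁ = I₀ cos²(36° − 26°) = I₀ cos²(10°) = 0.9698 I₀.
I₂ = I₁ cos²(-19° − 36°) = 0.9698 I₀ · cos²(55°) = 0.3191 I₀.
So 1.54e4 lux = 0.3191 I₀, giving I₀ = 1.54e4/0.3191 = 4.827e+04 lux.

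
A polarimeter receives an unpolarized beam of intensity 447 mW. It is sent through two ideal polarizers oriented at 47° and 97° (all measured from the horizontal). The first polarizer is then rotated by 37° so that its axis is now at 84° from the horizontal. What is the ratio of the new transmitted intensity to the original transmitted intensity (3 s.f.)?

Before rotation:
Unpolarized light through the first polarizer → I₁ = ½ I₀, now polarized at 47°.
I₂ = I₁ cos²(97° − 47°) = 0.5 I₀ · cos²(50°) = 0.2066 I₀.
After rotation:
Unpolarized light through the first polarizer → I₁ = ½ I₀, now polarized at 84°.
I₂ = I₁ cos²(97° − 84°) = 0.5 I₀ · cos²(13°) = 0.4747 I₀.
Ratio = 0.4747 / 0.2066 = 2.298.

I_new/I_old ≈ 2.30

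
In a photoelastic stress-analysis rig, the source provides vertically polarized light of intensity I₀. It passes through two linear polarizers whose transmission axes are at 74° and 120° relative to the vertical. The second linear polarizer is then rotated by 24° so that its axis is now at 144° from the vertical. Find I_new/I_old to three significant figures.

Before rotation:
I₁ = I₀ cos²(74° − 0°) = I₀ cos²(74°) = 0.07598 I₀.
I₂ = I₁ cos²(120° − 74°) = 0.07598 I₀ · cos²(46°) = 0.03666 I₀.
After rotation:
I₁ = I₀ cos²(74° − 0°) = I₀ cos²(74°) = 0.07598 I₀.
I₂ = I₁ cos²(144° − 74°) = 0.07598 I₀ · cos²(70°) = 0.008887 I₀.
Ratio = 0.008887 / 0.03666 = 0.2424.

I_new/I_old ≈ 0.242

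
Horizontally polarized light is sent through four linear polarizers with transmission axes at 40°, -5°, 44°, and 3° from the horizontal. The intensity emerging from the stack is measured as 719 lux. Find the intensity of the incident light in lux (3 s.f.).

I₀ ≈ 1.00e4 lux

I₁ = I₀ cos²(40° − 0°) = I₀ cos²(40°) = 0.5868 I₀.
I₂ = I₁ cos²(-5° − 40°) = 0.5868 I₀ · cos²(45°) = 0.2934 I₀.
I₃ = I₂ cos²(44° + 5°) = 0.2934 I₀ · cos²(49°) = 0.1263 I₀.
I₄ = I₃ cos²(3° − 44°) = 0.1263 I₀ · cos²(41°) = 0.07193 I₀.
So 719 lux = 0.07193 I₀, giving I₀ = 719/0.07193 = 9996 lux.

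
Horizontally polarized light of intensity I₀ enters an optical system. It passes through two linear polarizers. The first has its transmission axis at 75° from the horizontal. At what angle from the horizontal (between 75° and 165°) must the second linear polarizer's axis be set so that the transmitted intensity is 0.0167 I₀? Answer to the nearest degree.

θ ≈ 135°

By Malus's law, I₁ = I₀ cos²(75° − 0°) = I₀ cos²(75°) = 0.06699 I₀.
Need I₂/I₀ = 0.0167, so cos²(θ − 75°) = 0.0167 / 0.06699 = 0.2493.
θ − 75° = arccos(√0.2493) = 60.0°, giving θ ≈ 75 + 60.0 = 135.0°.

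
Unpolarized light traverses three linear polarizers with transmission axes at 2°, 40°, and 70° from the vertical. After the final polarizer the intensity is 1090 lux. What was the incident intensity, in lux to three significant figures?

I₀ ≈ 4680 lux

Unpolarized light through the first polarizer → I₁ = ½ I₀, now polarized at 2°.
I₂ = I₁ cos²(40° − 2°) = 0.5 I₀ · cos²(38°) = 0.3105 I₀.
I₃ = I₂ cos²(70° − 40°) = 0.3105 I₀ · cos²(30°) = 0.2329 I₀.
So 1090 lux = 0.2329 I₀, giving I₀ = 1090/0.2329 = 4681 lux.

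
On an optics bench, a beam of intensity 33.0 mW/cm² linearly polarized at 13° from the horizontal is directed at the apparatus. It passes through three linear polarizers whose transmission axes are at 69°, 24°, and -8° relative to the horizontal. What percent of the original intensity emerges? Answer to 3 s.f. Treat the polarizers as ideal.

≈ 11.2%

I₁ = 33.0 mW/cm² · cos²(56°) = 10.32 mW/cm².
I₂ = I₁ · cos²(45°) = 10.32 · 0.5 = 5.159 mW/cm².
I₃ = I₂ · cos²(32°) = 5.159 · 0.7192 = 3.711 mW/cm².
That is 11.24% of the incident intensity.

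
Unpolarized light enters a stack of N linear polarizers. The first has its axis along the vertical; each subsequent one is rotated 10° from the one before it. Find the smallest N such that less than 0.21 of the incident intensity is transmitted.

First polarizer halves the unpolarized light: factor 1/2.
Each further stage multiplies by cos²(10°) = 0.9698.
After N polarizers: T = 0.5·0.9698^(N−1). Require T < 0.21 ⇒ N−1 > ln(0.21/0.5)/ln(0.9698) = 28.33, so N−1 ≥ 29 and N = 30.
Check: N=30 gives T = 0.2058 < 0.21; N=29 gives T = 0.2122.

N = 30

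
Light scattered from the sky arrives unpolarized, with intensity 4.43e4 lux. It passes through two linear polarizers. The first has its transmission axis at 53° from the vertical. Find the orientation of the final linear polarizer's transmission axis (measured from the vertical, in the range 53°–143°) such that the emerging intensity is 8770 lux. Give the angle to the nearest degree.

θ ≈ 104°

Unpolarized light through the first polarizer → I₁ = ½ I₀, now polarized at 53°.
Target fraction: 8770 / 4.43e4 lux = 0.198 of I₀.
Need I₂/I₀ = 0.198, so cos²(θ − 53°) = 0.198 / 0.5 = 0.3959.
θ − 53° = arccos(√0.3959) = 51.0°, giving θ ≈ 53 + 51.0 = 104.0°.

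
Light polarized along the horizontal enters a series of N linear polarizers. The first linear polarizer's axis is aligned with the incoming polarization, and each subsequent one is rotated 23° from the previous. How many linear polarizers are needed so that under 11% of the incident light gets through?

N = 15

First polarizer is aligned with the polarization: full transmission.
Each further stage multiplies by cos²(23°) = 0.8473.
After N polarizers: T = 0.8473^(N−1). Require T < 0.11 ⇒ N−1 > ln(0.11)/ln(0.8473) = 13.32, so N−1 ≥ 14 and N = 15.
Check: N=15 gives T = 0.09834 < 0.11; N=14 gives T = 0.1161.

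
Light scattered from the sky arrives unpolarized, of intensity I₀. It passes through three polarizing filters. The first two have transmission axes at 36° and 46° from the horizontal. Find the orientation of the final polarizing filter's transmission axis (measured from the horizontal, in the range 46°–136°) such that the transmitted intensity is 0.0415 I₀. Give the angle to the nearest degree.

Unpolarized light through the first polarizer → I₁ = ½ I₀, now polarized at 36°.
I₂ = I₁ cos²(46° − 36°) = 0.5 I₀ · cos²(10°) = 0.4849 I₀.
Need I₃/I₀ = 0.0415, so cos²(θ − 46°) = 0.0415 / 0.4849 = 0.08558.
θ − 46° = arccos(√0.08558) = 73.0°, giving θ ≈ 46 + 73.0 = 119.0°.

θ ≈ 119°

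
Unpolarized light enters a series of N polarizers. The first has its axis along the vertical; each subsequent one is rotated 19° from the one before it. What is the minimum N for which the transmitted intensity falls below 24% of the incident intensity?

First polarizer halves the unpolarized light: factor 1/2.
Each further stage multiplies by cos²(19°) = 0.894.
After N polarizers: T = 0.5·0.894^(N−1). Require T < 0.24 ⇒ N−1 > ln(0.24/0.5)/ln(0.894) = 6.55, so N−1 ≥ 7 and N = 8.
Check: N=8 gives T = 0.2282 < 0.24; N=7 gives T = 0.2553.

N = 8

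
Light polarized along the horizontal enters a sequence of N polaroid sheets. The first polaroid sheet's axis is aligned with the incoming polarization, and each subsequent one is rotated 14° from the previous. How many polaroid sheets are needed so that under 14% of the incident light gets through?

First polarizer is aligned with the polarization: full transmission.
Each further stage multiplies by cos²(14°) = 0.9415.
After N polarizers: T = 0.9415^(N−1). Require T < 0.14 ⇒ N−1 > ln(0.14)/ln(0.9415) = 32.60, so N−1 ≥ 33 and N = 34.
Check: N=34 gives T = 0.1367 < 0.14; N=33 gives T = 0.1452.

N = 34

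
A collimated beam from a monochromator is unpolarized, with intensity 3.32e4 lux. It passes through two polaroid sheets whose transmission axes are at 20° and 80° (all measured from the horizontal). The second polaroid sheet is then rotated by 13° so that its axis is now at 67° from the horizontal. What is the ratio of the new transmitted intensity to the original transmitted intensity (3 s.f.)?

I_new/I_old ≈ 1.86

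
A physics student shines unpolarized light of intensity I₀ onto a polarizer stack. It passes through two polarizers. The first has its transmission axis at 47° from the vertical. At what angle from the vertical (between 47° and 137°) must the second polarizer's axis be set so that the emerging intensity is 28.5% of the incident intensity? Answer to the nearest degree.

Unpolarized light through the first polarizer → I₁ = ½ I₀, now polarized at 47°.
Need I₂/I₀ = 0.285, so cos²(θ − 47°) = 0.285 / 0.5 = 0.57.
θ − 47° = arccos(√0.57) = 41.0°, giving θ ≈ 47 + 41.0 = 88.0°.

θ ≈ 88°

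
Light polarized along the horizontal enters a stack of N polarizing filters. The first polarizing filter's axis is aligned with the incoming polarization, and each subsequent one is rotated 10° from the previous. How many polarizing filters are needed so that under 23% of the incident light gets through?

N = 50

First polarizer is aligned with the polarization: full transmission.
Each further stage multiplies by cos²(10°) = 0.9698.
After N polarizers: T = 0.9698^(N−1). Require T < 0.23 ⇒ N−1 > ln(0.23)/ln(0.9698) = 48.00, so N−1 ≥ 49 and N = 50.
Check: N=50 gives T = 0.2231 < 0.23; N=49 gives T = 0.23.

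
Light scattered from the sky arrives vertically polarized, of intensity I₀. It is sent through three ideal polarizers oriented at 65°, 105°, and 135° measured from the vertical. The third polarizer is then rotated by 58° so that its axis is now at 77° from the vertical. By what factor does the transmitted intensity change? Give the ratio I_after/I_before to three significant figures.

I_new/I_old ≈ 1.04

Before rotation:
By Malus's law, I₁ = I₀ cos²(65° − 0°) = I₀ cos²(65°) = 0.1786 I₀.
I₂ = I₁ cos²(105° − 65°) = 0.1786 I₀ · cos²(40°) = 0.1048 I₀.
I₃ = I₂ cos²(135° − 105°) = 0.1048 I₀ · cos²(30°) = 0.07861 I₀.
After rotation:
I₁ = I₀ cos²(65° − 0°) = I₀ cos²(65°) = 0.1786 I₀.
I₂ = I₁ cos²(105° − 65°) = 0.1786 I₀ · cos²(40°) = 0.1048 I₀.
I₃ = I₂ cos²(77° − 105°) = 0.1048 I₀ · cos²(28°) = 0.08171 I₀.
Ratio = 0.08171 / 0.07861 = 1.039.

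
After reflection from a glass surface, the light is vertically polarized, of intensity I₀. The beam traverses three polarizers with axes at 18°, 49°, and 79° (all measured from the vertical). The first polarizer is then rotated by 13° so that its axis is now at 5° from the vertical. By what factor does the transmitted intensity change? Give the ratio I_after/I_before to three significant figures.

I_new/I_old ≈ 0.773

Before rotation:
I₁ = I₀ cos²(18° − 0°) = I₀ cos²(18°) = 0.9045 I₀.
I₂ = I₁ cos²(49° − 18°) = 0.9045 I₀ · cos²(31°) = 0.6646 I₀.
I₃ = I₂ cos²(79° − 49°) = 0.6646 I₀ · cos²(30°) = 0.4984 I₀.
After rotation:
I₁ = I₀ cos²(5° − 0°) = I₀ cos²(5°) = 0.9924 I₀.
I₂ = I₁ cos²(49° − 5°) = 0.9924 I₀ · cos²(44°) = 0.5135 I₀.
I₃ = I₂ cos²(79° − 49°) = 0.5135 I₀ · cos²(30°) = 0.3851 I₀.
Ratio = 0.3851 / 0.4984 = 0.7727.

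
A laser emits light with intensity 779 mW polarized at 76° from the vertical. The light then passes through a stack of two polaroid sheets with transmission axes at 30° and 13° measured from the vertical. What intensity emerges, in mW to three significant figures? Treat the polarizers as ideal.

I ≈ 344 mW

I₁ = 779 mW · cos²(46°) = 375.9 mW.
I₂ = I₁ · cos²(17°) = 375.9 · 0.9145 = 343.8 mW.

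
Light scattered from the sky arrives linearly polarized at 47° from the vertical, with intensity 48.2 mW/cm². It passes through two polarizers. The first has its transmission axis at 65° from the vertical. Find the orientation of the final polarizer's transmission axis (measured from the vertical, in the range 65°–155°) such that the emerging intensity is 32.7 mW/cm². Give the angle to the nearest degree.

By Malus's law, I₁ = I₀ cos²(65° − 47°) = I₀ cos²(18°) = 0.9045 I₀.
Target fraction: 32.7 / 48.2 mW/cm² = 0.6784 of I₀.
Need I₂/I₀ = 0.6784, so cos²(θ − 65°) = 0.6784 / 0.9045 = 0.75.
θ − 65° = arccos(√0.75) = 30.0°, giving θ ≈ 65 + 30.0 = 95.0°.

θ ≈ 95°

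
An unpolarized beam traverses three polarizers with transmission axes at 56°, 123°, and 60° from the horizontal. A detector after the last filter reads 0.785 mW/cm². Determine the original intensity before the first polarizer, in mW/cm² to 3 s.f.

Unpolarized light through the first polarizer → I₁ = ½ I₀, now polarized at 56°.
I₂ = I₁ cos²(123° − 56°) = 0.5 I₀ · cos²(67°) = 0.07634 I₀.
I₃ = I₂ cos²(60° − 123°) = 0.07634 I₀ · cos²(63°) = 0.01573 I₀.
So 0.785 mW/cm² = 0.01573 I₀, giving I₀ = 0.785/0.01573 = 49.89 mW/cm².

I₀ ≈ 49.9 mW/cm²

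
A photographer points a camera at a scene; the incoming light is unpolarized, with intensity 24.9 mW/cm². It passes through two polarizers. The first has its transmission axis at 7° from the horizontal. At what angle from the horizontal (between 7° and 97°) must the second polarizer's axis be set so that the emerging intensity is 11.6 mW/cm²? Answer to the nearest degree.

Unpolarized light through the first polarizer → I₁ = ½ I₀, now polarized at 7°.
Target fraction: 11.6 / 24.9 mW/cm² = 0.4659 of I₀.
Need I₂/I₀ = 0.4659, so cos²(θ − 7°) = 0.4659 / 0.5 = 0.9317.
θ − 7° = arccos(√0.9317) = 15.1°, giving θ ≈ 7 + 15.1 = 22.1°.

θ ≈ 22°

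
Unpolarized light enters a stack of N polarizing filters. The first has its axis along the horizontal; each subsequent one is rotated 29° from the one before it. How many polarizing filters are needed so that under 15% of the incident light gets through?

First polarizer halves the unpolarized light: factor 1/2.
Each further stage multiplies by cos²(29°) = 0.765.
After N polarizers: T = 0.5·0.765^(N−1). Require T < 0.15 ⇒ N−1 > ln(0.15/0.5)/ln(0.765) = 4.49, so N−1 ≥ 5 and N = 6.
Check: N=6 gives T = 0.131 < 0.15; N=5 gives T = 0.1712.

N = 6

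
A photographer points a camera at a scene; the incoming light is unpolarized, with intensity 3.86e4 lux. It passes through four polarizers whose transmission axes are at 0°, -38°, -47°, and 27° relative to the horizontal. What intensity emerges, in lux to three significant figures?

Unpolarized light through the first polarizer → I₁ = 3.86e4 lux/2 = 1.93e+04 lux, polarized at 0°.
I₂ = I₁ · cos²(38°) = 1.93e+04 · 0.621 = 1.198e+04 lux.
I₃ = I₂ · cos²(9°) = 1.198e+04 · 0.9755 = 1.169e+04 lux.
I₄ = I₃ · cos²(74°) = 1.169e+04 · 0.07598 = 888.3 lux.

I ≈ 888 lux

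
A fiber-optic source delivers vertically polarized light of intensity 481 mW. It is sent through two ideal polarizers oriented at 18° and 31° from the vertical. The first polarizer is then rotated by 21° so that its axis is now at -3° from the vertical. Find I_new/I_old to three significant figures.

Before rotation:
I₁ = I₀ cos²(18° − 0°) = I₀ cos²(18°) = 0.9045 I₀.
I₂ = I₁ cos²(31° − 18°) = 0.9045 I₀ · cos²(13°) = 0.8587 I₀.
After rotation:
I₁ = I₀ cos²(-3° − 0°) = I₀ cos²(3°) = 0.9973 I₀.
I₂ = I₁ cos²(31° + 3°) = 0.9973 I₀ · cos²(34°) = 0.6854 I₀.
Ratio = 0.6854 / 0.8587 = 0.7982.

I_new/I_old ≈ 0.798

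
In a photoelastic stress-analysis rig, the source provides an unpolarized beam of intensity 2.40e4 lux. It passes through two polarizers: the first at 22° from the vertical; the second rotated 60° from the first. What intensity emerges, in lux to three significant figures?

I ≈ 3000 lux

Unpolarized light through the first polarizer → I₁ = 2.40e4 lux/2 = 1.2e+04 lux, polarized at 22°.
I₂ = I₁ · cos²(60°) = 1.2e+04 · 0.25 = 3000 lux.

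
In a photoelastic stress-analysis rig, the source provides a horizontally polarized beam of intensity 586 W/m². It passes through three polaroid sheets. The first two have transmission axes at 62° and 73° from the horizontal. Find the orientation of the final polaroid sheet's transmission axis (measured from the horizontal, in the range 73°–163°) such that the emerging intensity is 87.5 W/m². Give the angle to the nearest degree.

θ ≈ 106°

By Malus's law, I₁ = I₀ cos²(62° − 0°) = I₀ cos²(62°) = 0.2204 I₀.
I₂ = I₁ cos²(73° − 62°) = 0.2204 I₀ · cos²(11°) = 0.2124 I₀.
Target fraction: 87.5 / 586 W/m² = 0.1493 of I₀.
Need I₃/I₀ = 0.1493, so cos²(θ − 73°) = 0.1493 / 0.2124 = 0.7031.
θ − 73° = arccos(√0.7031) = 33.0°, giving θ ≈ 73 + 33.0 = 106.0°.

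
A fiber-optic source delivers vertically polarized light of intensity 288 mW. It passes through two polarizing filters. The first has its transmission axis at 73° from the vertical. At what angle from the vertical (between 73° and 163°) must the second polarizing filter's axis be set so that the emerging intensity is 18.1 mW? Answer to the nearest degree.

θ ≈ 104°

By Malus's law, I₁ = I₀ cos²(73° − 0°) = I₀ cos²(73°) = 0.08548 I₀.
Target fraction: 18.1 / 288 mW = 0.06285 of I₀.
Need I₂/I₀ = 0.06285, so cos²(θ − 73°) = 0.06285 / 0.08548 = 0.7352.
θ − 73° = arccos(√0.7352) = 31.0°, giving θ ≈ 73 + 31.0 = 104.0°.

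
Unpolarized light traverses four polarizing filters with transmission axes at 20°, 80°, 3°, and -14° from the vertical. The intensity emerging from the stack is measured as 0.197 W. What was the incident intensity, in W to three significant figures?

Unpolarized light through the first polarizer → I₁ = ½ I₀, now polarized at 20°.
I₂ = I₁ cos²(80° − 20°) = 0.5 I₀ · cos²(60°) = 0.125 I₀.
I₃ = I₂ cos²(3° − 80°) = 0.125 I₀ · cos²(77°) = 0.006325 I₀.
I₄ = I₃ cos²(-14° − 3°) = 0.006325 I₀ · cos²(17°) = 0.005785 I₀.
So 0.197 W = 0.005785 I₀, giving I₀ = 0.197/0.005785 = 34.06 W.

I₀ ≈ 34.1 W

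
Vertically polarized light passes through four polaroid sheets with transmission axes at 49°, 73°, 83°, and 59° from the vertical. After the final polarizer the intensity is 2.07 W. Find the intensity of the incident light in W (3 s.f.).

By Malus's law, I₁ = I₀ cos²(49° − 0°) = I₀ cos²(49°) = 0.4304 I₀.
I₂ = I₁ cos²(73° − 49°) = 0.4304 I₀ · cos²(24°) = 0.3592 I₀.
I₃ = I₂ cos²(83° − 73°) = 0.3592 I₀ · cos²(10°) = 0.3484 I₀.
I₄ = I₃ cos²(59° − 83°) = 0.3484 I₀ · cos²(24°) = 0.2907 I₀.
So 2.07 W = 0.2907 I₀, giving I₀ = 2.07/0.2907 = 7.12 W.

I₀ ≈ 7.12 W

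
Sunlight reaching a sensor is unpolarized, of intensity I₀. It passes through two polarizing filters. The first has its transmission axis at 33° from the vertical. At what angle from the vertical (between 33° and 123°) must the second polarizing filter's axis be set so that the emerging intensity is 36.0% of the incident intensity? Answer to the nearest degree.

Unpolarized light through the first polarizer → I₁ = ½ I₀, now polarized at 33°.
Need I₂/I₀ = 0.36, so cos²(θ − 33°) = 0.36 / 0.5 = 0.72.
θ − 33° = arccos(√0.72) = 31.9°, giving θ ≈ 33 + 31.9 = 64.9°.

θ ≈ 65°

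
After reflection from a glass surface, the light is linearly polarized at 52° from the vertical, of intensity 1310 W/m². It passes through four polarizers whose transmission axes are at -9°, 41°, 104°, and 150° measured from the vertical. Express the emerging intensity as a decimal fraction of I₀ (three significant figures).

I₁ = 1310 W/m² · cos²(61°) = 307.9 W/m².
I₂ = I₁ · cos²(50°) = 307.9 · 0.4132 = 127.2 W/m².
I₃ = I₂ · cos²(63°) = 127.2 · 0.2061 = 26.22 W/m².
I₄ = I₃ · cos²(46°) = 26.22 · 0.4826 = 12.65 W/m².
Transmitted fraction = 0.009659.

I/I₀ ≈ 0.00966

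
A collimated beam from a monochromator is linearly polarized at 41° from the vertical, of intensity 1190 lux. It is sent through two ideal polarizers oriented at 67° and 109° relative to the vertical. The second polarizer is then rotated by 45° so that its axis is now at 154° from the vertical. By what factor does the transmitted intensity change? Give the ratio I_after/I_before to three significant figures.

I_new/I_old ≈ 0.00496

Before rotation:
By Malus's law, I₁ = I₀ cos²(67° − 41°) = I₀ cos²(26°) = 0.8078 I₀.
I₂ = I₁ cos²(109° − 67°) = 0.8078 I₀ · cos²(42°) = 0.4461 I₀.
After rotation:
I₁ = I₀ cos²(67° − 41°) = I₀ cos²(26°) = 0.8078 I₀.
I₂ = I₁ cos²(154° − 67°) = 0.8078 I₀ · cos²(87°) = 0.002213 I₀.
Ratio = 0.002213 / 0.4461 = 0.00496.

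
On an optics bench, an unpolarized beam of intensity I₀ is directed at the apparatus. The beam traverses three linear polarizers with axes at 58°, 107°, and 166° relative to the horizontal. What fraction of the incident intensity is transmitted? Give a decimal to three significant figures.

Unpolarized light through the first polarizer → I₁ = ½ I₀, now polarized at 58°.
I₂ = I₁ cos²(107° − 58°) = 0.5 I₀ · cos²(49°) = 0.2152 I₀.
I₃ = I₂ cos²(166° − 107°) = 0.2152 I₀ · cos²(59°) = 0.05709 I₀.
Transmitted fraction = 0.05709.

≈ 0.0571 I₀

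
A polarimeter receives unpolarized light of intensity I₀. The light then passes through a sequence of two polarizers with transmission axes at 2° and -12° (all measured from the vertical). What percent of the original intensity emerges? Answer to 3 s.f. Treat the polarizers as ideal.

Unpolarized light through the first polarizer → I₁ = ½ I₀, now polarized at 2°.
I₂ = I₁ cos²(-12° − 2°) = 0.5 I₀ · cos²(14°) = 0.4707 I₀.
That is 47.07% of the incident intensity.

≈ 47.1%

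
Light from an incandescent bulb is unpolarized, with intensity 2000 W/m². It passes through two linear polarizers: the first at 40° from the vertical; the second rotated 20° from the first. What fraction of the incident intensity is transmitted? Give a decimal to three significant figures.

I/I₀ ≈ 0.442

Unpolarized light through the first polarizer → I₁ = 2000 W/m²/2 = 1000 W/m², polarized at 40°.
I₂ = I₁ · cos²(20°) = 1000 · 0.883 = 883 W/m².
Transmitted fraction = 0.4415.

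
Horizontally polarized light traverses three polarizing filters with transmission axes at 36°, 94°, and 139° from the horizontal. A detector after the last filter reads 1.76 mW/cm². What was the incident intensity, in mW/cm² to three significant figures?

I₀ ≈ 19.2 mW/cm²

I₁ = I₀ cos²(36° − 0°) = I₀ cos²(36°) = 0.6545 I₀.
I₂ = I₁ cos²(94° − 36°) = 0.6545 I₀ · cos²(58°) = 0.1838 I₀.
I₃ = I₂ cos²(139° − 94°) = 0.1838 I₀ · cos²(45°) = 0.0919 I₀.
So 1.76 mW/cm² = 0.0919 I₀, giving I₀ = 1.76/0.0919 = 19.15 mW/cm².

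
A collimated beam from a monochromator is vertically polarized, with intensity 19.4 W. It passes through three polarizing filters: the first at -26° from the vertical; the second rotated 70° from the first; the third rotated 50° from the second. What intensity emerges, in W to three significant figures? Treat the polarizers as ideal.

I ≈ 0.757 W

I₁ = 19.4 W · cos²(26°) = 15.67 W.
I₂ = I₁ · cos²(70°) = 15.67 · 0.117 = 1.833 W.
I₃ = I₂ · cos²(50°) = 1.833 · 0.4132 = 0.7575 W.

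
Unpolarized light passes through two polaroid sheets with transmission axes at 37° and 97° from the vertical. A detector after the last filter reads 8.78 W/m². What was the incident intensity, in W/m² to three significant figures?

I₀ ≈ 70.2 W/m²

Unpolarized light through the first polarizer → I₁ = ½ I₀, now polarized at 37°.
I₂ = I₁ cos²(97° − 37°) = 0.5 I₀ · cos²(60°) = 0.125 I₀.
So 8.78 W/m² = 0.125 I₀, giving I₀ = 8.78/0.125 = 70.24 W/m².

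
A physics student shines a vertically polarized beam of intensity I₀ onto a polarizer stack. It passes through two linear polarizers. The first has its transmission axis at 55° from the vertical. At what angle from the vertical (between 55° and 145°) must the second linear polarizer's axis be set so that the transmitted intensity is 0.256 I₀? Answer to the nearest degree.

I₁ = I₀ cos²(55° − 0°) = I₀ cos²(55°) = 0.329 I₀.
Need I₂/I₀ = 0.256, so cos²(θ − 55°) = 0.256 / 0.329 = 0.7781.
θ − 55° = arccos(√0.7781) = 28.1°, giving θ ≈ 55 + 28.1 = 83.1°.

θ ≈ 83°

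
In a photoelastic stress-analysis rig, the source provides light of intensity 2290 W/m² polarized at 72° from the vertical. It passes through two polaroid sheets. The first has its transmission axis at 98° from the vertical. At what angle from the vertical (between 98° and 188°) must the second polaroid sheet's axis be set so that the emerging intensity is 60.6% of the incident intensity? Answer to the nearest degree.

I₁ = I₀ cos²(98° − 72°) = I₀ cos²(26°) = 0.8078 I₀.
Need I₂/I₀ = 0.606, so cos²(θ − 98°) = 0.606 / 0.8078 = 0.7502.
θ − 98° = arccos(√0.7502) = 30.0°, giving θ ≈ 98 + 30.0 = 128.0°.

θ ≈ 128°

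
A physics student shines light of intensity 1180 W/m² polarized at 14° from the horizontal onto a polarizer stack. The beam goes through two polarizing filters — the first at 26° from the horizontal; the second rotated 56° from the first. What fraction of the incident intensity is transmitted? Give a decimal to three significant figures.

I/I₀ ≈ 0.299

I₁ = 1180 W/m² · cos²(12°) = 1129 W/m².
I₂ = I₁ · cos²(56°) = 1129 · 0.3127 = 353 W/m².
Transmitted fraction = 0.2992.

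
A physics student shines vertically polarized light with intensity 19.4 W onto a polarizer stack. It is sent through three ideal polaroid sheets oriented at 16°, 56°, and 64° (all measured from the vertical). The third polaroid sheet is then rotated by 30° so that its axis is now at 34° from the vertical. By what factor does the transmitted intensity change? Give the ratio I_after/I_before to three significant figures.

Before rotation:
I₁ = I₀ cos²(16° − 0°) = I₀ cos²(16°) = 0.924 I₀.
I₂ = I₁ cos²(56° − 16°) = 0.924 I₀ · cos²(40°) = 0.5422 I₀.
I₃ = I₂ cos²(64° − 56°) = 0.5422 I₀ · cos²(8°) = 0.5317 I₀.
After rotation:
I₁ = I₀ cos²(16° − 0°) = I₀ cos²(16°) = 0.924 I₀.
I₂ = I₁ cos²(56° − 16°) = 0.924 I₀ · cos²(40°) = 0.5422 I₀.
I₃ = I₂ cos²(34° − 56°) = 0.5422 I₀ · cos²(22°) = 0.4661 I₀.
Ratio = 0.4661 / 0.5317 = 0.8766.

I_new/I_old ≈ 0.877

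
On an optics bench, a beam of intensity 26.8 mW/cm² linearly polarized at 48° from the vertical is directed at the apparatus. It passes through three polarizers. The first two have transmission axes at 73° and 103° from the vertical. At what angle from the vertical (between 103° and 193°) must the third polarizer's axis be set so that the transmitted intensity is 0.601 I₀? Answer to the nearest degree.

By Malus's law, I₁ = I₀ cos²(73° − 48°) = I₀ cos²(25°) = 0.8214 I₀.
I₂ = I₁ cos²(103° − 73°) = 0.8214 I₀ · cos²(30°) = 0.616 I₀.
Need I₃/I₀ = 0.601, so cos²(θ − 103°) = 0.601 / 0.616 = 0.9756.
θ − 103° = arccos(√0.9756) = 9.0°, giving θ ≈ 103 + 9.0 = 112.0°.

θ ≈ 112°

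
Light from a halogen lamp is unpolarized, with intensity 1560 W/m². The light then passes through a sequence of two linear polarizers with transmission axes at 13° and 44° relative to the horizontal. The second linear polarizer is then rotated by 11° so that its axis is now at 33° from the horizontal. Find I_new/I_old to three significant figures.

I_new/I_old ≈ 1.20

Before rotation:
Unpolarized light through the first polarizer → I₁ = ½ I₀, now polarized at 13°.
I₂ = I₁ cos²(44° − 13°) = 0.5 I₀ · cos²(31°) = 0.3674 I₀.
After rotation:
Unpolarized light through the first polarizer → I₁ = ½ I₀, now polarized at 13°.
I₂ = I₁ cos²(33° − 13°) = 0.5 I₀ · cos²(20°) = 0.4415 I₀.
Ratio = 0.4415 / 0.3674 = 1.202.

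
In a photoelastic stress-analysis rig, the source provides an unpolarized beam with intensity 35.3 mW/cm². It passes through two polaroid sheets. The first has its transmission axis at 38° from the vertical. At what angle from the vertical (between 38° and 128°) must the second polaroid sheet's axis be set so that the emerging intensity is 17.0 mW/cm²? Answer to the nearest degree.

Unpolarized light through the first polarizer → I₁ = ½ I₀, now polarized at 38°.
Target fraction: 17.0 / 35.3 mW/cm² = 0.4816 of I₀.
Need I₂/I₀ = 0.4816, so cos²(θ − 38°) = 0.4816 / 0.5 = 0.9632.
θ − 38° = arccos(√0.9632) = 11.1°, giving θ ≈ 38 + 11.1 = 49.1°.

θ ≈ 49°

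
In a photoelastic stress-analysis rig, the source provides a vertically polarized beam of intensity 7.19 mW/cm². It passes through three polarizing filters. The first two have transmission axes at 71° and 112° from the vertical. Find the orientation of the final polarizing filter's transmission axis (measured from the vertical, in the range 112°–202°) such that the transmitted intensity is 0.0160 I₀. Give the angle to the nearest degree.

By Malus's law, I₁ = I₀ cos²(71° − 0°) = I₀ cos²(71°) = 0.106 I₀.
I₂ = I₁ cos²(112° − 71°) = 0.106 I₀ · cos²(41°) = 0.06037 I₀.
Need I₃/I₀ = 0.016, so cos²(θ − 112°) = 0.016 / 0.06037 = 0.265.
θ − 112° = arccos(√0.265) = 59.0°, giving θ ≈ 112 + 59.0 = 171.0°.

θ ≈ 171°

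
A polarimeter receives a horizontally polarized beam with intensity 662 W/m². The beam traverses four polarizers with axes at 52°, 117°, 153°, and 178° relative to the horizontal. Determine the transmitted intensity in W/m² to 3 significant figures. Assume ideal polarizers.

By Malus's law, I₁ = 662 W/m² · cos²(52°) = 250.9 W/m².
I₂ = I₁ · cos²(65°) = 250.9 · 0.1786 = 44.82 W/m².
I₃ = I₂ · cos²(36°) = 44.82 · 0.6545 = 29.33 W/m².
I₄ = I₃ · cos²(25°) = 29.33 · 0.8214 = 24.09 W/m².

I ≈ 24.1 W/m²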